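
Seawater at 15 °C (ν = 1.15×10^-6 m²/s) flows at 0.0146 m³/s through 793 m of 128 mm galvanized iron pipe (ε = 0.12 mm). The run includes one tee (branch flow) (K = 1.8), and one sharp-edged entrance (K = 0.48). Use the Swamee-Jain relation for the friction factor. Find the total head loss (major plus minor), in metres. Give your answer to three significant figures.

V = 4Q/(πD²) = 1.135 m/s; V²/2g = 0.06561 m
Re = 1.26×10^5, ε/D = 9.37×10^-4 → f = 0.02166 (Swamee-Jain)
Major: h_f = f(L/D)·V²/2g = 0.02166·6195·0.06561 = 8.804 m
Minor: ΣK = 2.28; h_m = ΣK·V²/2g = 0.1496 m
Total H_L = 8.804 + 0.1496 = 8.954 m

H_L ≈ 8.95 m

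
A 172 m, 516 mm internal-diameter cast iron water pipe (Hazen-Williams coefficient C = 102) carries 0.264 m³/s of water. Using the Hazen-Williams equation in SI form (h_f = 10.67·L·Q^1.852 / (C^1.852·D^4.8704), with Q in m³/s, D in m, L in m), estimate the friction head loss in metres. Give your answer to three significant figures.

h_f ≈ 0.745 m

h_f = 10.67·172·0.264^1.852 / (102^1.852·0.516^4.8704) = 0.7449 m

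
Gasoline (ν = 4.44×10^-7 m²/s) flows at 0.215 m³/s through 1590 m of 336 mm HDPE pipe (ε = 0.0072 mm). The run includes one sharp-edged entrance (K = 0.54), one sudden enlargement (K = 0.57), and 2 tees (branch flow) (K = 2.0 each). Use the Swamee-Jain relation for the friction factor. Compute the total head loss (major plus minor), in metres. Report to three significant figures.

H_L ≈ 17.4 m

V = 4Q/(πD²) = 2.425 m/s; V²/2g = 0.2997 m
Re = 1.83×10^6, ε/D = 2.14×10^-5 → f = 0.01122 (Swamee-Jain)
Major: h_f = f(L/D)·V²/2g = 0.01122·4732·0.2997 = 15.91 m
Minor: ΣK = 5.11; h_m = ΣK·V²/2g = 1.531 m
Total H_L = 15.91 + 1.531 = 17.44 m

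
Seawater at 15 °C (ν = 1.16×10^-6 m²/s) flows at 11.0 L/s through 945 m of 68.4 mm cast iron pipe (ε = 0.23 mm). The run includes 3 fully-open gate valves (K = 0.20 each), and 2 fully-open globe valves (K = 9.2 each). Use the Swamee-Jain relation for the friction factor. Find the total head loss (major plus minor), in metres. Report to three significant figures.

V = 4Q/(πD²) = 2.994 m/s; V²/2g = 0.4568 m
Re = 1.77×10^5, ε/D = 0.00336 → f = 0.02792 (Swamee-Jain)
Major: h_f = f(L/D)·V²/2g = 0.02792·13816·0.4568 = 176.2 m
Minor: ΣK = 19.0; h_m = ΣK·V²/2g = 8.678 m
Total H_L = 176.2 + 8.678 = 184.9 m

H_L ≈ 185 m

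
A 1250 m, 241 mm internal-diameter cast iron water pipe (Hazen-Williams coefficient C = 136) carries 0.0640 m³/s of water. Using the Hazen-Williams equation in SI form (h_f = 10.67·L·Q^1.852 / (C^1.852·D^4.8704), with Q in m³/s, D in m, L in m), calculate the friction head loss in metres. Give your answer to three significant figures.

h_f = 10.67·1250·0.0640^1.852 / (136^1.852·0.241^4.8704) = 9.389 m

h_f ≈ 9.39 m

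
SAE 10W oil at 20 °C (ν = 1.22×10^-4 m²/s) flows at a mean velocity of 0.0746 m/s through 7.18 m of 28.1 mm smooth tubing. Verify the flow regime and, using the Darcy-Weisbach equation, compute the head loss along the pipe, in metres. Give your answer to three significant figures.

Re = VD/ν = 0.0746·0.02810/1.22×10^-4 = 17.2 → laminar (Re < 2300)
f = 64/Re = 3.725
h_f = f(L/D)V²/(2g) = 3.725·(7.18/0.02810)·0.0746²/(2·9.81) = 0.2700 m

h_f ≈ 0.270 m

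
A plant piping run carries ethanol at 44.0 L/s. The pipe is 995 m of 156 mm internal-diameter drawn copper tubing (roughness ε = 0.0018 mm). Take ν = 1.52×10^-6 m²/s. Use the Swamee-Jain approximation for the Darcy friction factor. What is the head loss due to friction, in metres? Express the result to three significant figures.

h_f ≈ 26.1 m

V = 4Q/(πD²) = 4·0.0440/(π·0.156²) = 2.302 m/s
Re = VD/ν = 2.302·0.156/1.52×10^-6 = 2.36×10^5 → turbulent
ε/D = 0.0018/156 = 1.15×10^-5
Swamee-Jain: f = 0.01516
h_f = f(L/D)V²/(2g) = 0.01516·(995/0.156)·2.302²/(2·9.81) = 26.11 m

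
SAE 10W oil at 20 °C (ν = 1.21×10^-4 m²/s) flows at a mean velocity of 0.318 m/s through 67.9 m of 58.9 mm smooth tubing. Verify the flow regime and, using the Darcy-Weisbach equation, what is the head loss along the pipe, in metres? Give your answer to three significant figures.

Re = VD/ν = 0.318·0.05890/1.21×10^-4 = 155 → laminar (Re < 2300)
f = 64/Re = 0.4134
h_f = f(L/D)V²/(2g) = 0.4134·(67.9/0.05890)·0.318²/(2·9.81) = 2.457 m

h_f ≈ 2.46 m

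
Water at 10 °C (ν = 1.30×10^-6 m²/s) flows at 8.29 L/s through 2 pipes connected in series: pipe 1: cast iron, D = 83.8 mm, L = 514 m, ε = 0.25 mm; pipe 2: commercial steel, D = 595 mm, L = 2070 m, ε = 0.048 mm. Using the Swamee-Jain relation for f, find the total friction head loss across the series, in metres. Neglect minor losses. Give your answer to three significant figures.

Pipe 1: V = 1.503 m/s, Re = 9.69×10^4, ε/D = 0.00298, f = 0.02772, h_1 = f(L/D)V²/2g = 19.58 m
Pipe 2: V = 0.02981 m/s, Re = 1.36×10^4, ε/D = 8.07×10^-5, f = 0.02865, h_2 = f(L/D)V²/2g = 0.004516 m
Series → Q common, losses add: H = Σh = 19.58 m

H ≈ 19.6 m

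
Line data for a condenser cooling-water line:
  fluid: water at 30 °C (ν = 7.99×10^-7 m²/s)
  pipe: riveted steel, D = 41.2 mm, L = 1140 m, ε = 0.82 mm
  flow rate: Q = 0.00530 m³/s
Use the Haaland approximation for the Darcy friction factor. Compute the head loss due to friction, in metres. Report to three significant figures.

V = 4Q/(πD²) = 4·0.00530/(π·0.0412²) = 3.975 m/s
Re = VD/ν = 3.975·0.0412/7.99×10^-7 = 2.05×10^5 → turbulent
ε/D = 0.82/41.2 = 0.0199
Haaland: f = 0.04883
h_f = f(L/D)V²/(2g) = 0.04883·(1140/0.0412)·3.975²/(2·9.81) = 1088 m

h_f ≈ 1090 m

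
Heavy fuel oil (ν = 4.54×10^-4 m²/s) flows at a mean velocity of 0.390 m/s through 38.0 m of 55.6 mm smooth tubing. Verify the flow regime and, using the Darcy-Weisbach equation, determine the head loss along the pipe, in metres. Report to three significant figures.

Re = VD/ν = 0.390·0.05560/4.54×10^-4 = 47.8 → laminar (Re < 2300)
f = 64/Re = 1.340
h_f = f(L/D)V²/(2g) = 1.340·(38.0/0.05560)·0.390²/(2·9.81) = 7.100 m

h_f ≈ 7.10 m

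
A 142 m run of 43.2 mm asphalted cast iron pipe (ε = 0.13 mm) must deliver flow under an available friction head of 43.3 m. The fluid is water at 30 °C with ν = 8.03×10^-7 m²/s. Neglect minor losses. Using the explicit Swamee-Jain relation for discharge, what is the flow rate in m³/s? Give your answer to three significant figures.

Q ≈ 0.00454 m³/s

Swamee-Jain (Type II): Q = -0.965·√(gD⁵h_f/L)·ln[ε/(3.7D) + √(3.17ν²L/(gD³h_f))]
√(gD⁵h_f/L) = √(9.81·0.0432⁵·43.3/142) = 6.709×10^-4
ε/(3.7D) = 8.13×10^-4; √(3.17ν²L/(gD³h_f)) = 9.21×10^-5
Q = -0.965·6.709×10^-4·ln(9.054×10^-4) = 0.004536 m³/s
Check: V = 3.09 m/s, Re = 1.67×10^5, f = 0.02719, h_f = 43.6 m ≈ 43.3 m ✓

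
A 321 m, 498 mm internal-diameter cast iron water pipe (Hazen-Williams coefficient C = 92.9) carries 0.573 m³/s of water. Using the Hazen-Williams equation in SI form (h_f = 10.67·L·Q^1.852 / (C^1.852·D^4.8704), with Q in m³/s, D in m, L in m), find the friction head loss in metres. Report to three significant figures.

h_f = 10.67·321·0.573^1.852 / (92.9^1.852·0.498^4.8704) = 8.253 m

h_f ≈ 8.25 m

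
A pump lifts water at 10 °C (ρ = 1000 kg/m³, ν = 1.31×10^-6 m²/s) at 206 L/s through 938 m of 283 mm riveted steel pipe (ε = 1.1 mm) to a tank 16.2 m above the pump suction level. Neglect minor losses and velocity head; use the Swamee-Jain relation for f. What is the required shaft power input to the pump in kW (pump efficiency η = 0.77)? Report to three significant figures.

V = 4Q/(πD²) = 3.275 m/s; Re = 7.07×10^5; ε/D = 0.00389; f = 0.02842
h_f = f(L/D)V²/2g = 51.49 m
Total head H = z + h_f = 16.2 + 51.49 = 67.69 m
P_hyd = ρgQH = 1000·9.81·0.206·67.69 = 136.8 kW
P_shaft = P_hyd/η = 136.8/0.77 = 177.7 kW

P_shaft ≈ 178 kW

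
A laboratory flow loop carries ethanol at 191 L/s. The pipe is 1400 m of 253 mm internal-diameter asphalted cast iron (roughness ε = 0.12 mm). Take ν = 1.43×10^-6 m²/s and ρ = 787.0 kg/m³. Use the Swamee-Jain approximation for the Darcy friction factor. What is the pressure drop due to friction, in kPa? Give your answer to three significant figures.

Δp ≈ 546 kPa

V = 4Q/(πD²) = 4·0.191/(π·0.253²) = 3.799 m/s
Re = VD/ν = 3.799·0.253/1.43×10^-6 = 6.72×10^5 → turbulent
ε/D = 0.12/253 = 4.74×10^-4
Swamee-Jain: f = 0.01737
h_f = f(L/D)V²/(2g) = 0.01737·(1400/0.253)·3.799²/(2·9.81) = 70.72 m
Δp = ρg·h_f = 787.0·9.81·70.72 = 546.0 kPa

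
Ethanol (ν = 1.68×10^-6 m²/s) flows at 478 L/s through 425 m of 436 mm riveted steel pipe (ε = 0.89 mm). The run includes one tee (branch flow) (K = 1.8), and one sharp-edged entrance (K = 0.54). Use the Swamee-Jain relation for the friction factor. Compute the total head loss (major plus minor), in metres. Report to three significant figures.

V = 4Q/(πD²) = 3.202 m/s; V²/2g = 0.5224 m
Re = 8.31×10^5, ε/D = 0.00204 → f = 0.02385 (Swamee-Jain)
Major: h_f = f(L/D)·V²/2g = 0.02385·974.8·0.5224 = 12.15 m
Minor: ΣK = 2.34; h_m = ΣK·V²/2g = 1.222 m
Total H_L = 12.15 + 1.222 = 13.37 m

H_L ≈ 13.4 m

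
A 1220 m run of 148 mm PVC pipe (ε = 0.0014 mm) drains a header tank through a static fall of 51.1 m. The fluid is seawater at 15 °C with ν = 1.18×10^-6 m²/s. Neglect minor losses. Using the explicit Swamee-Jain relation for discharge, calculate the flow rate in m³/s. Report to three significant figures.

Q ≈ 0.0507 m³/s

Swamee-Jain (Type II): Q = -0.965·√(gD⁵h_f/L)·ln[ε/(3.7D) + √(3.17ν²L/(gD³h_f))]
√(gD⁵h_f/L) = √(9.81·0.148⁵·51.1/1220) = 0.005402
ε/(3.7D) = 2.56×10^-6; √(3.17ν²L/(gD³h_f)) = 5.76×10^-5
Q = -0.965·0.005402·ln(6.012×10^-5) = 0.05066 m³/s
Check: V = 2.94 m/s, Re = 3.69×10^5, f = 0.01396, h_f = 50.8 m ≈ 51.1 m ✓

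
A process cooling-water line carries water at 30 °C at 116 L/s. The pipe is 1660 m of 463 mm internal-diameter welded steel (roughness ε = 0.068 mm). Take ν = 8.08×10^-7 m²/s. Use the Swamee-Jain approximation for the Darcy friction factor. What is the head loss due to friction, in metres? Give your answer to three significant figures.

V = 4Q/(πD²) = 4·0.116/(π·0.463²) = 0.6890 m/s
Re = VD/ν = 0.6890·0.463/8.08×10^-7 = 3.95×10^5 → turbulent
ε/D = 0.068/463 = 1.47×10^-4
Swamee-Jain: f = 0.01536
h_f = f(L/D)V²/(2g) = 0.01536·(1660/0.463)·0.6890²/(2·9.81) = 1.333 m

h_f ≈ 1.33 m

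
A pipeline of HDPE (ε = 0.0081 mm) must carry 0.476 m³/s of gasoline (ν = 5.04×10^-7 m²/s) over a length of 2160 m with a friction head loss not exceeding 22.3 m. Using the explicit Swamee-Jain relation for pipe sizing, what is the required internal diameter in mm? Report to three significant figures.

Swamee-Jain (Type III): D = 0.66·[ε^1.25·(LQ²/(gh_f))^4.75 + ν·Q^9.4·(L/(gh_f))^5.2]^0.04
LQ²/(gh_f) = 2.237; L/(gh_f) = 9.874
Term 1 = ε^1.25·(…)^4.75 = 1.98×10^-5; Term 2 = ν·Q^9.4·(…)^5.2 = 6.97×10^-5
D = 0.66·(1.98×10^-5 + 6.97×10^-5)^0.04 = 0.4546 m = 455 mm
Check: V = 2.93 m/s, Re = 2.65×10^6, f = 0.01066, h_f = 22.2 m ≈ 22.3 m ✓

D ≈ 455 mm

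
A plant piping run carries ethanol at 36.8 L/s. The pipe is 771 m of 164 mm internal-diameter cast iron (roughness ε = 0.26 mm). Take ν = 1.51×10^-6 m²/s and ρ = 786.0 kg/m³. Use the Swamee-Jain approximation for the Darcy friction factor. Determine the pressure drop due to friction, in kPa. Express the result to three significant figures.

V = 4Q/(πD²) = 4·0.0368/(π·0.164²) = 1.742 m/s
Re = VD/ν = 1.742·0.164/1.51×10^-6 = 1.89×10^5 → turbulent
ε/D = 0.26/164 = 0.00159
Swamee-Jain: f = 0.02331
h_f = f(L/D)V²/(2g) = 0.02331·(771/0.164)·1.742²/(2·9.81) = 16.95 m
Δp = ρg·h_f = 786.0·9.81·16.95 = 130.7 kPa

Δp ≈ 131 kPa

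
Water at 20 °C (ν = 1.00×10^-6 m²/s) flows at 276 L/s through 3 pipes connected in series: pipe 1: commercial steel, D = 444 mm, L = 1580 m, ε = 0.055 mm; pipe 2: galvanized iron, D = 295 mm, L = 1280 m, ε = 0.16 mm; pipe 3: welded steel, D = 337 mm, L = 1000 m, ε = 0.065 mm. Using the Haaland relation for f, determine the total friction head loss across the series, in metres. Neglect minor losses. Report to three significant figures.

Pipe 1: V = 1.783 m/s, Re = 7.91×10^5, ε/D = 1.24×10^-4, f = 0.01391, h_1 = f(L/D)V²/2g = 8.018 m
Pipe 2: V = 4.038 m/s, Re = 1.19×10^6, ε/D = 5.42×10^-4, f = 0.01739, h_2 = f(L/D)V²/2g = 62.72 m
Pipe 3: V = 3.094 m/s, Re = 1.04×10^6, ε/D = 1.93×10^-4, f = 0.01449, h_3 = f(L/D)V²/2g = 20.98 m
Series → Q common, losses add: H = Σh = 91.72 m

H ≈ 91.7 m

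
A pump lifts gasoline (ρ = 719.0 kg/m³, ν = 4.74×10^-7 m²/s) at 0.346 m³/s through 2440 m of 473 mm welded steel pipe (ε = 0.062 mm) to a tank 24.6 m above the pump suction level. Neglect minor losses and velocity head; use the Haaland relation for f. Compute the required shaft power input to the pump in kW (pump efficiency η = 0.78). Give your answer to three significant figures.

P_shaft ≈ 119 kW

V = 4Q/(πD²) = 1.969 m/s; Re = 1.96×10^6; ε/D = 1.31×10^-4; f = 0.01326
h_f = f(L/D)V²/2g = 13.52 m
Total head H = z + h_f = 24.6 + 13.52 = 38.12 m
P_hyd = ρgQH = 719.0·9.81·0.346·38.12 = 93.03 kW
P_shaft = P_hyd/η = 93.03/0.78 = 119.3 kW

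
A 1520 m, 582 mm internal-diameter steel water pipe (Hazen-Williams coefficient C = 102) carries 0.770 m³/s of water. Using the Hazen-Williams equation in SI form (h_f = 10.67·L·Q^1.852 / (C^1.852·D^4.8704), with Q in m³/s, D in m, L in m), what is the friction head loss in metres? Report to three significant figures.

h_f ≈ 26.6 m

h_f = 10.67·1520·0.770^1.852 / (102^1.852·0.582^4.8704) = 26.59 m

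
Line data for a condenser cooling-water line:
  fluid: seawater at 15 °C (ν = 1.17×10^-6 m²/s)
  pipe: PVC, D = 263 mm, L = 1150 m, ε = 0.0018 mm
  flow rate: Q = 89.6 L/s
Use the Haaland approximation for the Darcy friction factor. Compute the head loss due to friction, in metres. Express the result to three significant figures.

V = 4Q/(πD²) = 4·0.0896/(π·0.263²) = 1.649 m/s
Re = VD/ν = 1.649·0.263/1.17×10^-6 = 3.71×10^5 → turbulent
ε/D = 0.0018/263 = 6.84×10^-6
Haaland: f = 0.01385
h_f = f(L/D)V²/(2g) = 0.01385·(1150/0.263)·1.649²/(2·9.81) = 8.398 m

h_f ≈ 8.40 m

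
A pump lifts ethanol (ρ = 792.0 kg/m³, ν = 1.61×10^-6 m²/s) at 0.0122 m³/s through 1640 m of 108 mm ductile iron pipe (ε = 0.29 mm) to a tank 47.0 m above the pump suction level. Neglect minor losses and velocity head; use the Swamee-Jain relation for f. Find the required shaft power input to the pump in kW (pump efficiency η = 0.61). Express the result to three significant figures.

P_shaft ≈ 13.1 kW

V = 4Q/(πD²) = 1.332 m/s; Re = 8.93×10^4; ε/D = 0.00269; f = 0.02717
h_f = f(L/D)V²/2g = 37.30 m
Total head H = z + h_f = 47.0 + 37.30 = 84.30 m
P_hyd = ρgQH = 792.0·9.81·0.0122·84.30 = 7.991 kW
P_shaft = P_hyd/η = 7.991/0.61 = 13.10 kW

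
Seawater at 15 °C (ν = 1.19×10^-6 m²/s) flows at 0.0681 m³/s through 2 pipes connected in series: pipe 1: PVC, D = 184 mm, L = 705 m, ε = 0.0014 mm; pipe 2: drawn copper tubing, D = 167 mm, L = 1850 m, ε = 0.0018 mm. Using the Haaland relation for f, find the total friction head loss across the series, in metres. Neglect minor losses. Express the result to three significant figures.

Pipe 1: V = 2.561 m/s, Re = 3.96×10^5, ε/D = 7.61×10^-6, f = 0.01370, h_1 = f(L/D)V²/2g = 17.55 m
Pipe 2: V = 3.109 m/s, Re = 4.36×10^5, ε/D = 1.08×10^-5, f = 0.01350, h_2 = f(L/D)V²/2g = 73.67 m
Series → Q common, losses add: H = Σh = 91.22 m

H ≈ 91.2 m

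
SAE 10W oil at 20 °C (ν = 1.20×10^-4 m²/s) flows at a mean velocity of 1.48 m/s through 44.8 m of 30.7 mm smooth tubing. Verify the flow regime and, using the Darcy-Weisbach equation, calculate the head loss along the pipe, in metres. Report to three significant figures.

Re = VD/ν = 1.48·0.03070/1.20×10^-4 = 379 → laminar (Re < 2300)
f = 64/Re = 0.1690
h_f = f(L/D)V²/(2g) = 0.1690·(44.8/0.03070)·1.48²/(2·9.81) = 27.54 m

h_f ≈ 27.5 m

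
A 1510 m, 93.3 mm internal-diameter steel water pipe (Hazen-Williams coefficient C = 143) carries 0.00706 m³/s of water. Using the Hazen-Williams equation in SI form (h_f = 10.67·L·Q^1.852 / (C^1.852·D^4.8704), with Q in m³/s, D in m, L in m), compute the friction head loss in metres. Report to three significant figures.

h_f ≈ 17.7 m

h_f = 10.67·1510·0.00706^1.852 / (143^1.852·0.0933^4.8704) = 17.72 m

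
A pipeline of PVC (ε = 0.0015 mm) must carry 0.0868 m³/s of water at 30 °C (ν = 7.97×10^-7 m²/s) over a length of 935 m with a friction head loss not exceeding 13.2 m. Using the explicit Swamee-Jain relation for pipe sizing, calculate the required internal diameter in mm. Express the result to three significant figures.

D ≈ 227 mm

Swamee-Jain (Type III): D = 0.66·[ε^1.25·(LQ²/(gh_f))^4.75 + ν·Q^9.4·(L/(gh_f))^5.2]^0.04
LQ²/(gh_f) = 0.05440; L/(gh_f) = 7.221
Term 1 = ε^1.25·(…)^4.75 = 5.18×10^-14; Term 2 = ν·Q^9.4·(…)^5.2 = 2.44×10^-12
D = 0.66·(5.18×10^-14 + 2.44×10^-12)^0.04 = 0.2267 m = 227 mm
Check: V = 2.15 m/s, Re = 6.12×10^5, f = 0.01275, h_f = 12.4 m ≈ 13.2 m ✓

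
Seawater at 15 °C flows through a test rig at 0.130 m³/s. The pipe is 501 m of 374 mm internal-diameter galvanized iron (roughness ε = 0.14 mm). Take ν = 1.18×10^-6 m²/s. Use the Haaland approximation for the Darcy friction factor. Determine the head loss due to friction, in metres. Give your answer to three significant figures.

V = 4Q/(πD²) = 4·0.130/(π·0.374²) = 1.183 m/s
Re = VD/ν = 1.183·0.374/1.18×10^-6 = 3.75×10^5 → turbulent
ε/D = 0.14/374 = 3.74×10^-4
Haaland: f = 0.01702
h_f = f(L/D)V²/(2g) = 0.01702·(501/0.374)·1.183²/(2·9.81) = 1.627 m

h_f ≈ 1.63 m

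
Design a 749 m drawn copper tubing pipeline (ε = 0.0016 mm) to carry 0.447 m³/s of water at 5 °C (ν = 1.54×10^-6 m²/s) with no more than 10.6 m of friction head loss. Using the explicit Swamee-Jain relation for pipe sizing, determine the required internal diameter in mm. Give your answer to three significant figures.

D ≈ 431 mm

Swamee-Jain (Type III): D = 0.66·[ε^1.25·(LQ²/(gh_f))^4.75 + ν·Q^9.4·(L/(gh_f))^5.2]^0.04
LQ²/(gh_f) = 1.439; L/(gh_f) = 7.203
Term 1 = ε^1.25·(…)^4.75 = 3.21×10^-7; Term 2 = ν·Q^9.4·(…)^5.2 = 2.29×10^-5
D = 0.66·(3.21×10^-7 + 2.29×10^-5)^0.04 = 0.4307 m = 431 mm
Check: V = 3.07 m/s, Re = 8.58×10^5, f = 0.01200, h_f = 10.0 m ≈ 10.6 m ✓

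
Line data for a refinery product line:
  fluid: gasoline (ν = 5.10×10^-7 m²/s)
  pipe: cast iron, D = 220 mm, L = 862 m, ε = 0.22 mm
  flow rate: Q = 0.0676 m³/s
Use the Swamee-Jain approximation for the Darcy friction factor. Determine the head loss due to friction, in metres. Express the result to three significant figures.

V = 4Q/(πD²) = 4·0.0676/(π·0.220²) = 1.778 m/s
Re = VD/ν = 1.778·0.220/5.10×10^-7 = 7.67×10^5 → turbulent
ε/D = 0.22/220 = 0.00100
Swamee-Jain: f = 0.02013
h_f = f(L/D)V²/(2g) = 0.02013·(862/0.220)·1.778²/(2·9.81) = 12.71 m

h_f ≈ 12.7 m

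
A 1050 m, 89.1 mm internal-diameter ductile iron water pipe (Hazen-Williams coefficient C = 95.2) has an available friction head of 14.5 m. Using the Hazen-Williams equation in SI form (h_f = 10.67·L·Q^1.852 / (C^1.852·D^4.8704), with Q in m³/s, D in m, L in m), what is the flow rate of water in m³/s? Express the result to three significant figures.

Rearranging: Q = [h_f·C^1.852·D^4.8704 / (10.67·L)]^(1/1.852)
Q = [14.5·95.2^1.852·0.0891^4.8704 / (10.67·1050)]^0.540 = 0.004546 m³/s

Q ≈ 0.00455 m³/s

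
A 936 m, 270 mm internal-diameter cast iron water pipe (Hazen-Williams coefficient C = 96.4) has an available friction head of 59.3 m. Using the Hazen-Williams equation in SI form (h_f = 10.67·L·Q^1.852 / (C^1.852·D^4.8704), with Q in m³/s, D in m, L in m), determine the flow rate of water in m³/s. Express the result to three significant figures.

Rearranging: Q = [h_f·C^1.852·D^4.8704 / (10.67·L)]^(1/1.852)
Q = [59.3·96.4^1.852·0.270^4.8704 / (10.67·936)]^0.540 = 0.1934 m³/s

Q ≈ 0.193 m³/s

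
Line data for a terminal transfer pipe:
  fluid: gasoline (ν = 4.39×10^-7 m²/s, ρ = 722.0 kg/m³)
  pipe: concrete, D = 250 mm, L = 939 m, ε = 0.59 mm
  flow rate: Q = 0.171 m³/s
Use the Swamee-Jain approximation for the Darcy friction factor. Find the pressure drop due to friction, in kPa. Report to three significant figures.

V = 4Q/(πD²) = 4·0.171/(π·0.250²) = 3.484 m/s
Re = VD/ν = 3.484·0.250/4.39×10^-7 = 1.98×10^6 → turbulent
ε/D = 0.59/250 = 0.00236
Swamee-Jain: f = 0.02461
h_f = f(L/D)V²/(2g) = 0.02461·(939/0.250)·3.484²/(2·9.81) = 57.18 m
Δp = ρg·h_f = 722.0·9.81·57.18 = 405.0 kPa

Δp ≈ 405 kPa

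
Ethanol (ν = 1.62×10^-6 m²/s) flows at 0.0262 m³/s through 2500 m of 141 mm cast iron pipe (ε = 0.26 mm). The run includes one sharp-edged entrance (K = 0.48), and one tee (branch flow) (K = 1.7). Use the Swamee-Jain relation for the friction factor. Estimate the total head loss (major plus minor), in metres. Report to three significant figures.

H_L ≈ 62.3 m

V = 4Q/(πD²) = 1.678 m/s; V²/2g = 0.1435 m
Re = 1.46×10^5, ε/D = 0.00184 → f = 0.02438 (Swamee-Jain)
Major: h_f = f(L/D)·V²/2g = 0.02438·17730·0.1435 = 62.02 m
Minor: ΣK = 2.18; h_m = ΣK·V²/2g = 0.3128 m
Total H_L = 62.02 + 0.3128 = 62.34 m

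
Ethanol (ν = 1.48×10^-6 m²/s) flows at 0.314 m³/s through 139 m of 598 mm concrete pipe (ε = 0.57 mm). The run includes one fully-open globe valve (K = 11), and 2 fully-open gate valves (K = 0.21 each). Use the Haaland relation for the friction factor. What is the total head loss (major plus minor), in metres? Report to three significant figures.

H_L ≈ 1.02 m

V = 4Q/(πD²) = 1.118 m/s; V²/2g = 0.06371 m
Re = 4.52×10^5, ε/D = 9.53×10^-4 → f = 0.02004 (Haaland)
Major: h_f = f(L/D)·V²/2g = 0.02004·232.4·0.06371 = 0.2968 m
Minor: ΣK = 11.4; h_m = ΣK·V²/2g = 0.7275 m
Total H_L = 0.2968 + 0.7275 = 1.024 m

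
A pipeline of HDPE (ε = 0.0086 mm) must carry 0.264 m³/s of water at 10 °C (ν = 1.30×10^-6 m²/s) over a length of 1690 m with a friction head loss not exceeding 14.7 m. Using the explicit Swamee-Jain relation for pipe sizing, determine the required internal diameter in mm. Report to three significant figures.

D ≈ 390 mm

Swamee-Jain (Type III): D = 0.66·[ε^1.25·(LQ²/(gh_f))^4.75 + ν·Q^9.4·(L/(gh_f))^5.2]^0.04
LQ²/(gh_f) = 0.8168; L/(gh_f) = 11.72
Term 1 = ε^1.25·(…)^4.75 = 1.78×10^-7; Term 2 = ν·Q^9.4·(…)^5.2 = 1.72×10^-6
D = 0.66·(1.78×10^-7 + 1.72×10^-6)^0.04 = 0.3896 m = 390 mm
Check: V = 2.21 m/s, Re = 6.64×10^5, f = 0.01286, h_f = 13.9 m ≈ 14.7 m ✓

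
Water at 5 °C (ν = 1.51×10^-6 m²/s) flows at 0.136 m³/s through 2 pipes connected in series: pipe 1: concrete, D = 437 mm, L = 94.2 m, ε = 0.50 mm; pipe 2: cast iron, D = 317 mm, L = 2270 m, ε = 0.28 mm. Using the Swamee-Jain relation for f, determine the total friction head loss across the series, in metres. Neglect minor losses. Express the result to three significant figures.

H ≈ 21.9 m

Pipe 1: V = 0.9067 m/s, Re = 2.62×10^5, ε/D = 0.00114, f = 0.02145, h_1 = f(L/D)V²/2g = 0.1937 m
Pipe 2: V = 1.723 m/s, Re = 3.62×10^5, ε/D = 8.83×10^-4, f = 0.02007, h_2 = f(L/D)V²/2g = 21.76 m
Series → Q common, losses add: H = Σh = 21.95 m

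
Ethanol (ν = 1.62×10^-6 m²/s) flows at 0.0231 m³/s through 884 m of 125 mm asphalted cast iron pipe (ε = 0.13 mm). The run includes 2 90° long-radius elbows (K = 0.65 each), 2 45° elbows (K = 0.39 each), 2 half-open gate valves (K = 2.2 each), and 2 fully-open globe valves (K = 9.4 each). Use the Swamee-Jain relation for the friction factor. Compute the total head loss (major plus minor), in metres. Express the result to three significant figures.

V = 4Q/(πD²) = 1.882 m/s; V²/2g = 0.1806 m
Re = 1.45×10^5, ε/D = 0.00104 → f = 0.02180 (Swamee-Jain)
Major: h_f = f(L/D)·V²/2g = 0.02180·7072·0.1806 = 27.84 m
Minor: ΣK = 25.3; h_m = ΣK·V²/2g = 4.565 m
Total H_L = 27.84 + 4.565 = 32.41 m

H_L ≈ 32.4 m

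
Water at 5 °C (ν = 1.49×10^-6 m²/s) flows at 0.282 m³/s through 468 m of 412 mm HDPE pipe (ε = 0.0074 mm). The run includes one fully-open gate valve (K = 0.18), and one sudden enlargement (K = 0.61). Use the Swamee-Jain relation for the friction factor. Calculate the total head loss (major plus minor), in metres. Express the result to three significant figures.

H_L ≈ 3.56 m

V = 4Q/(πD²) = 2.115 m/s; V²/2g = 0.2281 m
Re = 5.85×10^5, ε/D = 1.80×10^-5 → f = 0.01304 (Swamee-Jain)
Major: h_f = f(L/D)·V²/2g = 0.01304·1136·0.2281 = 3.379 m
Minor: ΣK = 0.790; h_m = ΣK·V²/2g = 0.1802 m
Total H_L = 3.379 + 0.1802 = 3.559 m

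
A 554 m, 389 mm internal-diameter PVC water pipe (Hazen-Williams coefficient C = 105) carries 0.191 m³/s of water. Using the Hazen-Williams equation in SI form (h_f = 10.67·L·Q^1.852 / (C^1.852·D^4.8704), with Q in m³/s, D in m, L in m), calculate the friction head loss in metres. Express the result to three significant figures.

h_f = 10.67·554·0.191^1.852 / (105^1.852·0.389^4.8704) = 4.943 m

h_f ≈ 4.94 m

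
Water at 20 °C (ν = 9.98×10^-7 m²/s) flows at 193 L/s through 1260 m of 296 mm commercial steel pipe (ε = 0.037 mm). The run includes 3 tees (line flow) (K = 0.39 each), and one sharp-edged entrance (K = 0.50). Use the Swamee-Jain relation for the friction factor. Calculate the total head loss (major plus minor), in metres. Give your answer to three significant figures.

H_L ≈ 24.7 m

V = 4Q/(πD²) = 2.805 m/s; V²/2g = 0.4009 m
Re = 8.32×10^5, ε/D = 1.25×10^-4 → f = 0.01406 (Swamee-Jain)
Major: h_f = f(L/D)·V²/2g = 0.01406·4257·0.4009 = 24.00 m
Minor: ΣK = 1.67; h_m = ΣK·V²/2g = 0.6696 m
Total H_L = 24.00 + 0.6696 = 24.67 m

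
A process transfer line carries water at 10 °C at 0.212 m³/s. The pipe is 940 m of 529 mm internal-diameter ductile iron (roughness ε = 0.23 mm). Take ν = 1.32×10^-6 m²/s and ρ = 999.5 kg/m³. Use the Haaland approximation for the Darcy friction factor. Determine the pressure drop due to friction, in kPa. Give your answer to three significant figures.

V = 4Q/(πD²) = 4·0.212/(π·0.529²) = 0.9646 m/s
Re = VD/ν = 0.9646·0.529/1.32×10^-6 = 3.87×10^5 → turbulent
ε/D = 0.23/529 = 4.35×10^-4
Haaland: f = 0.01739
h_f = f(L/D)V²/(2g) = 0.01739·(940/0.529)·0.9646²/(2·9.81) = 1.465 m
Δp = ρg·h_f = 999.5·9.81·1.465 = 14.37 kPa

Δp ≈ 14.4 kPa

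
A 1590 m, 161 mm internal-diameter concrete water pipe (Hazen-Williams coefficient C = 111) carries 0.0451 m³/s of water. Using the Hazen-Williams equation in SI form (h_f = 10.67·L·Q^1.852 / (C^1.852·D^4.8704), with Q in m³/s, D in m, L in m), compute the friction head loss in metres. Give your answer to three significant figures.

h_f ≈ 64.9 m

h_f = 10.67·1590·0.0451^1.852 / (111^1.852·0.161^4.8704) = 64.90 m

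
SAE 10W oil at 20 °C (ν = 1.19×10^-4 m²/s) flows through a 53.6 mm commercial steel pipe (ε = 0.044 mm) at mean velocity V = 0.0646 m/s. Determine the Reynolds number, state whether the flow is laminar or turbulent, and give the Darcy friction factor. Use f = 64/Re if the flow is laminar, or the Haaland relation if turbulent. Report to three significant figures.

Re ≈ 29.1; laminar; f = 64/Re ≈ 2.20

Re = VD/ν = 0.06460·0.0536/1.19×10^-4 = 29.1
Re < 2300 → laminar → f = 64/Re = 2.200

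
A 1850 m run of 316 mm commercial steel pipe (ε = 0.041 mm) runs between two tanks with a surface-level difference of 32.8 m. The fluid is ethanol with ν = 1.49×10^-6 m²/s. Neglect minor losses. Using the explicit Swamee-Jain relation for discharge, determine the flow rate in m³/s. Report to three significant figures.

Q ≈ 0.216 m³/s

Swamee-Jain (Type II): Q = -0.965·√(gD⁵h_f/L)·ln[ε/(3.7D) + √(3.17ν²L/(gD³h_f))]
√(gD⁵h_f/L) = √(9.81·0.316⁵·32.8/1850) = 0.02341
ε/(3.7D) = 3.51×10^-5; √(3.17ν²L/(gD³h_f)) = 3.58×10^-5
Q = -0.965·0.02341·ln(7.088×10^-5) = 0.2158 m³/s
Check: V = 2.75 m/s, Re = 5.84×10^5, f = 0.01457, h_f = 32.9 m ≈ 32.8 m ✓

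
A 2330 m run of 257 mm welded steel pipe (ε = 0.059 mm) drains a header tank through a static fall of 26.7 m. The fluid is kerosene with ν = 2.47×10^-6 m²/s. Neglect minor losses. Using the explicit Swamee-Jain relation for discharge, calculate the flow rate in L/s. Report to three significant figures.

Swamee-Jain (Type II): Q = -0.965·√(gD⁵h_f/L)·ln[ε/(3.7D) + √(3.17ν²L/(gD³h_f))]
√(gD⁵h_f/L) = √(9.81·0.257⁵·26.7/2330) = 0.01123
ε/(3.7D) = 6.20×10^-5; √(3.17ν²L/(gD³h_f)) = 1.01×10^-4
Q = -0.965·0.01123·ln(1.627×10^-4) = 0.09451 m³/s
Check: V = 1.82 m/s, Re = 1.90×10^5, f = 0.01745, h_f = 26.8 m ≈ 26.7 m ✓

Q ≈ 94.5 L/s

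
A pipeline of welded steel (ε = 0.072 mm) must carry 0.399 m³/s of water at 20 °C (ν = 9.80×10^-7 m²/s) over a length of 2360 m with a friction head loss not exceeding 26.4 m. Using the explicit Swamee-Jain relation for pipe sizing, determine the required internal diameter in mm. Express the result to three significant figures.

Swamee-Jain (Type III): D = 0.66·[ε^1.25·(LQ²/(gh_f))^4.75 + ν·Q^9.4·(L/(gh_f))^5.2]^0.04
LQ²/(gh_f) = 1.451; L/(gh_f) = 9.113
Term 1 = ε^1.25·(…)^4.75 = 3.88×10^-5; Term 2 = ν·Q^9.4·(…)^5.2 = 1.70×10^-5
D = 0.66·(3.88×10^-5 + 1.70×10^-5)^0.04 = 0.4461 m = 446 mm
Check: V = 2.55 m/s, Re = 1.16×10^6, f = 0.01419, h_f = 24.9 m ≈ 26.4 m ✓

D ≈ 446 mm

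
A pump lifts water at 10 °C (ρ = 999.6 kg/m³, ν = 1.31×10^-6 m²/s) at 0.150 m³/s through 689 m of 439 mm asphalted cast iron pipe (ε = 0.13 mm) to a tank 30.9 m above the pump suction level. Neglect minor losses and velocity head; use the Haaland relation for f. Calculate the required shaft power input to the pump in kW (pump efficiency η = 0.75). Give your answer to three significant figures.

P_shaft ≈ 63.2 kW

V = 4Q/(πD²) = 0.9910 m/s; Re = 3.32×10^5; ε/D = 2.96×10^-4; f = 0.01663
h_f = f(L/D)V²/2g = 1.306 m
Total head H = z + h_f = 30.9 + 1.306 = 32.21 m
P_hyd = ρgQH = 999.6·9.81·0.150·32.21 = 47.37 kW
P_shaft = P_hyd/η = 47.37/0.75 = 63.16 kW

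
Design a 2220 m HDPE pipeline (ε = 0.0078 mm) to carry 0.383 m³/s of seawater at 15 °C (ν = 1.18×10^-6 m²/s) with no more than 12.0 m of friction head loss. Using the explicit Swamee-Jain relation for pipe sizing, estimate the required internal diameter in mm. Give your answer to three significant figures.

Swamee-Jain (Type III): D = 0.66·[ε^1.25·(LQ²/(gh_f))^4.75 + ν·Q^9.4·(L/(gh_f))^5.2]^0.04
LQ²/(gh_f) = 2.766; L/(gh_f) = 18.86
Term 1 = ε^1.25·(…)^4.75 = 5.18×10^-5; Term 2 = ν·Q^9.4·(…)^5.2 = 6.12×10^-4
D = 0.66·(5.18×10^-5 + 6.12×10^-4)^0.04 = 0.4925 m = 493 mm
Check: V = 2.01 m/s, Re = 8.39×10^5, f = 0.01230, h_f = 11.4 m ≈ 12.0 m ✓

D ≈ 493 mm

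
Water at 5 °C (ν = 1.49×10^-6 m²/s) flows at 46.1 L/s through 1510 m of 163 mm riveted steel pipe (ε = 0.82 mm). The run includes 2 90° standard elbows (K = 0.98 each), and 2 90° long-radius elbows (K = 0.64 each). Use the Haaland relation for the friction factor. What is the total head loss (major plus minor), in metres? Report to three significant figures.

H_L ≈ 71.9 m

V = 4Q/(πD²) = 2.209 m/s; V²/2g = 0.2488 m
Re = 2.42×10^5, ε/D = 0.00503 → f = 0.03084 (Haaland)
Major: h_f = f(L/D)·V²/2g = 0.03084·9264·0.2488 = 71.07 m
Minor: ΣK = 3.24; h_m = ΣK·V²/2g = 0.8060 m
Total H_L = 71.07 + 0.8060 = 71.88 m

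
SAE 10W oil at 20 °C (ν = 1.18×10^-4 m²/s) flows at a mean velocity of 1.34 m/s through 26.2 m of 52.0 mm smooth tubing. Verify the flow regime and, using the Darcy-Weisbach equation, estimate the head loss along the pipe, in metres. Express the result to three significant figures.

h_f ≈ 5.00 m

Re = VD/ν = 1.34·0.05200/1.18×10^-4 = 591 → laminar (Re < 2300)
f = 64/Re = 0.1084
h_f = f(L/D)V²/(2g) = 0.1084·(26.2/0.05200)·1.34²/(2·9.81) = 4.998 m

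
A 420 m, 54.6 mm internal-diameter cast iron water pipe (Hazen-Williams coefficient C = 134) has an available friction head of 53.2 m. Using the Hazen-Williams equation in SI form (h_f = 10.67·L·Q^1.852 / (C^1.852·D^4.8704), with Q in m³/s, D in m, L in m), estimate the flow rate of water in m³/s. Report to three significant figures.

Rearranging: Q = [h_f·C^1.852·D^4.8704 / (10.67·L)]^(1/1.852)
Q = [53.2·134^1.852·0.0546^4.8704 / (10.67·420)]^0.540 = 0.005841 m³/s

Q ≈ 0.00584 m³/s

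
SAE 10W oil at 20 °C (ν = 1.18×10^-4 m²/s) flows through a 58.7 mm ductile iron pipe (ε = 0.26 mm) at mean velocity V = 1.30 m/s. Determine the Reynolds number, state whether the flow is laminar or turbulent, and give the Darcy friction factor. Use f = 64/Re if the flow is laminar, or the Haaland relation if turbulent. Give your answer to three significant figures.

Re ≈ 647; laminar; f = 64/Re ≈ 0.0990

Re = VD/ν = 1.300·0.0587/1.18×10^-4 = 647
Re < 2300 → laminar → f = 64/Re = 0.09896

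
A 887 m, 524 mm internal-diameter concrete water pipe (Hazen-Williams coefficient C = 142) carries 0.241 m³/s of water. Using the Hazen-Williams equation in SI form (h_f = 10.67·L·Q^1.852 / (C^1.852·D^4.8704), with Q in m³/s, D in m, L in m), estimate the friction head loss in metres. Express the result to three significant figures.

h_f ≈ 1.63 m

h_f = 10.67·887·0.241^1.852 / (142^1.852·0.524^4.8704) = 1.631 m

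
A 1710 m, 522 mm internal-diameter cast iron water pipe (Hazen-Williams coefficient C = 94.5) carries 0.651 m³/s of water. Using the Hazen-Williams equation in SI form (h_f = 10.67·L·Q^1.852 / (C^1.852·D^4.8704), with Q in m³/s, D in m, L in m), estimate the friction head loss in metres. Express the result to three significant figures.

h_f ≈ 42.9 m

h_f = 10.67·1710·0.651^1.852 / (94.5^1.852·0.522^4.8704) = 42.90 m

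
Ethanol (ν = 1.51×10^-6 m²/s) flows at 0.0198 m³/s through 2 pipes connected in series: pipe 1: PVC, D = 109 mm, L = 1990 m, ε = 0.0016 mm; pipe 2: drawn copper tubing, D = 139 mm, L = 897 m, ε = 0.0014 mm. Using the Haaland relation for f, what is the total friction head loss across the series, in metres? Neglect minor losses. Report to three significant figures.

Pipe 1: V = 2.122 m/s, Re = 1.53×10^5, ε/D = 1.47×10^-5, f = 0.01641, h_1 = f(L/D)V²/2g = 68.76 m
Pipe 2: V = 1.305 m/s, Re = 1.20×10^5, ε/D = 1.01×10^-5, f = 0.01720, h_2 = f(L/D)V²/2g = 9.633 m
Series → Q common, losses add: H = Σh = 78.39 m

H ≈ 78.4 m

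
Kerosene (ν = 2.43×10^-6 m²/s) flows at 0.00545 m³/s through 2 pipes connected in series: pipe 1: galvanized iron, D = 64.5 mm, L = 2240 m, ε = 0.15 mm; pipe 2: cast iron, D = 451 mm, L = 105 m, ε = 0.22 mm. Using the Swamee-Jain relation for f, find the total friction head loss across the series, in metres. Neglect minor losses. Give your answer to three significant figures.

H ≈ 137 m

Pipe 1: V = 1.668 m/s, Re = 4.43×10^4, ε/D = 0.00233, f = 0.02783, h_1 = f(L/D)V²/2g = 137.0 m
Pipe 2: V = 0.03412 m/s, Re = 6330, ε/D = 4.88×10^-4, f = 0.03595, h_2 = f(L/D)V²/2g = 4.966×10^-4 m
Series → Q common, losses add: H = Σh = 137.0 m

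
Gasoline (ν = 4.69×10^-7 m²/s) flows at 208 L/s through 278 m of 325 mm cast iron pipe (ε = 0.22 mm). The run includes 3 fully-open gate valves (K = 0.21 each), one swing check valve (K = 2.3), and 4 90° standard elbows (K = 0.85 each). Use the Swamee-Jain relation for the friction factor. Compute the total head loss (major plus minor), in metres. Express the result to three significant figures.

H_L ≈ 7.02 m

V = 4Q/(πD²) = 2.507 m/s; V²/2g = 0.3204 m
Re = 1.74×10^6, ε/D = 6.77×10^-4 → f = 0.01820 (Swamee-Jain)
Major: h_f = f(L/D)·V²/2g = 0.01820·855.4·0.3204 = 4.989 m
Minor: ΣK = 6.33; h_m = ΣK·V²/2g = 2.028 m
Total H_L = 4.989 + 2.028 = 7.018 m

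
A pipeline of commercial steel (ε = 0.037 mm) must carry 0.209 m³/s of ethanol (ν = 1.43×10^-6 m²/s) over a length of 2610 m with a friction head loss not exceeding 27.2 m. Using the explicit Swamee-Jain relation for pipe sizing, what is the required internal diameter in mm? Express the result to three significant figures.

D ≈ 350 mm

Swamee-Jain (Type III): D = 0.66·[ε^1.25·(LQ²/(gh_f))^4.75 + ν·Q^9.4·(L/(gh_f))^5.2]^0.04
LQ²/(gh_f) = 0.4273; L/(gh_f) = 9.781
Term 1 = ε^1.25·(…)^4.75 = 5.08×10^-8; Term 2 = ν·Q^9.4·(…)^5.2 = 8.22×10^-8
D = 0.66·(5.08×10^-8 + 8.22×10^-8)^0.04 = 0.3503 m = 350 mm
Check: V = 2.17 m/s, Re = 5.31×10^5, f = 0.01444, h_f = 25.8 m ≈ 27.2 m ✓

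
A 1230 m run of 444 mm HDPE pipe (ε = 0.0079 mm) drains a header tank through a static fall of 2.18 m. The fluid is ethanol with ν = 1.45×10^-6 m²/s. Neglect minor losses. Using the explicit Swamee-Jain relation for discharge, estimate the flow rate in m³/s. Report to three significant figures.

Swamee-Jain (Type II): Q = -0.965·√(gD⁵h_f/L)·ln[ε/(3.7D) + √(3.17ν²L/(gD³h_f))]
√(gD⁵h_f/L) = √(9.81·0.444⁵·2.18/1230) = 0.01732
ε/(3.7D) = 4.81×10^-6; √(3.17ν²L/(gD³h_f)) = 6.62×10^-5
Q = -0.965·0.01732·ln(7.099×10^-5) = 0.1597 m³/s
Check: V = 1.03 m/s, Re = 3.16×10^5, f = 0.01445, h_f = 2.17 m ≈ 2.18 m ✓

Q ≈ 0.160 m³/s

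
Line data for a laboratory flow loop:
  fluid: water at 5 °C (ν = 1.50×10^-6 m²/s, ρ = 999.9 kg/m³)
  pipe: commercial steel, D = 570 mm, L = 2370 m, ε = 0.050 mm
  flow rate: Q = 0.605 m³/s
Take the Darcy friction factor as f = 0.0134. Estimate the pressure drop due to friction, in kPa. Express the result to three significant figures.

V = 4Q/(πD²) = 4·0.605/(π·0.570²) = 2.371 m/s
h_f = f(L/D)V²/(2g) = 0.01340·(2370/0.570)·2.371²/(2·9.81) = 15.96 m
Δp = ρg·h_f = 999.9·9.81·15.96 = 156.6 kPa

Δp ≈ 157 kPa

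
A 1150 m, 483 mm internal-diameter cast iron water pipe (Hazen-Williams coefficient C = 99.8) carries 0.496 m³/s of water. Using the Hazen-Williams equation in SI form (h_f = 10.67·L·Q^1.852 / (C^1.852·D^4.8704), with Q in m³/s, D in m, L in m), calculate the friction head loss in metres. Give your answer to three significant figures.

h_f = 10.67·1150·0.496^1.852 / (99.8^1.852·0.483^4.8704) = 23.00 m

h_f ≈ 23.0 m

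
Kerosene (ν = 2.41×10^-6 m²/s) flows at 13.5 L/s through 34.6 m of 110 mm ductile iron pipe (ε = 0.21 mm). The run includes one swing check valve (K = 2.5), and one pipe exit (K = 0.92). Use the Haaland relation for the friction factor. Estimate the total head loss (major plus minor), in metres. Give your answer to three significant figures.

H_L ≈ 1.18 m

V = 4Q/(πD²) = 1.421 m/s; V²/2g = 0.1029 m
Re = 6.48×10^4, ε/D = 0.00191 → f = 0.02548 (Haaland)
Major: h_f = f(L/D)·V²/2g = 0.02548·314.5·0.1029 = 0.8243 m
Minor: ΣK = 3.42; h_m = ΣK·V²/2g = 0.3518 m
Total H_L = 0.8243 + 0.3518 = 1.176 m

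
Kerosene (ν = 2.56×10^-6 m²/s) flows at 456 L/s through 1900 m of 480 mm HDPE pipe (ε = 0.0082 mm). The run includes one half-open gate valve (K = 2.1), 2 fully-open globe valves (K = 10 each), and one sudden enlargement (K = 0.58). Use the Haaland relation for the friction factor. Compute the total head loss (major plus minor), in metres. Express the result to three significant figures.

H_L ≈ 24.5 m

V = 4Q/(πD²) = 2.520 m/s; V²/2g = 0.3237 m
Re = 4.72×10^5, ε/D = 1.71×10^-5 → f = 0.01339 (Haaland)
Major: h_f = f(L/D)·V²/2g = 0.01339·3958·0.3237 = 17.15 m
Minor: ΣK = 22.7; h_m = ΣK·V²/2g = 7.341 m
Total H_L = 17.15 + 7.341 = 24.49 m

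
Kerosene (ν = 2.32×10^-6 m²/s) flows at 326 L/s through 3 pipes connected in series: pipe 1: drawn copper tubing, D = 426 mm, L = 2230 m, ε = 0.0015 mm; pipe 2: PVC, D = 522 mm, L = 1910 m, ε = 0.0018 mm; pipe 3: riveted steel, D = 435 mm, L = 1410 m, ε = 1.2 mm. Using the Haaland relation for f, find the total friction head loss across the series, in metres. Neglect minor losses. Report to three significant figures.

H ≈ 45.5 m

Pipe 1: V = 2.287 m/s, Re = 4.20×10^5, ε/D = 3.52×10^-6, f = 0.01351, h_1 = f(L/D)V²/2g = 18.86 m
Pipe 2: V = 1.523 m/s, Re = 3.43×10^5, ε/D = 3.45×10^-6, f = 0.01402, h_2 = f(L/D)V²/2g = 6.068 m
Pipe 3: V = 2.194 m/s, Re = 4.11×10^5, ε/D = 0.00276, f = 0.02592, h_3 = f(L/D)V²/2g = 20.61 m
Series → Q common, losses add: H = Σh = 45.54 m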